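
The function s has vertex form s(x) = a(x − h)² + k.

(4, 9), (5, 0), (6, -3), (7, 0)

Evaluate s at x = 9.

First differences -9, -3, 3; second difference 6 = 2a, so a = 3.
Expanding, the x-coefficient is −2ah = -6h; matching it to the data gives h = 6, and then k = -3.
So s(x) = 3(x − 6)² − 3.
s(9) = 3·3² − 3 = 24.

24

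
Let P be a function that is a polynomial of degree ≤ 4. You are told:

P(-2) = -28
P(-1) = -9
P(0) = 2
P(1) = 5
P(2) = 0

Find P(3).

First differences: 19, 11, 3, -5. Second differences: -8, -8, -8.
Level-2 differences are constant, so P has degree 2.
Fitting a degree-2 polynomial gives P(n) = -4n² + 7n + 2.
Then P(3) = -13.

-13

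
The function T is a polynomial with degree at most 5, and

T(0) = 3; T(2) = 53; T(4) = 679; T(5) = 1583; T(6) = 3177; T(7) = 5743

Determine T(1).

7

Write T(m) = am^5 + bm^4 + cm³ + dm² + em + p; the 6 given values yield a linear system in the 6 coefficients.
Solving, the leading coefficient vanishes, and T(m) = 2m^4 + 3m³ - 2m² + m + 3.
Then T(1) = 7.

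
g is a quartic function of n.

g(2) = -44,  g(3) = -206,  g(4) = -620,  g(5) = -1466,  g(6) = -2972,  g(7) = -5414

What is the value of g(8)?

-9116

First differences: -162, -414, -846, -1506, -2442. Second differences: -252, -432, -660, -936. Third differences: -180, -228, -276. Fourth differences: -48, -48.
Level-4 differences are constant, so g has degree 4.
Fitting a degree-4 polynomial gives g(n) = -2n^4 - 2n³ + 2n² - 4n + 4.
Then g(8) = -9116.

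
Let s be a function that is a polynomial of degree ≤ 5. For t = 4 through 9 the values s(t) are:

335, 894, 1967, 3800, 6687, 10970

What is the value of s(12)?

First differences: 559, 1073, 1833, 2887, 4283. Second differences: 514, 760, 1054, 1396. Third differences: 246, 294, 342. Fourth differences: 48, 48.
Level-4 differences are constant, so s has degree 4.
Fitting a degree-4 polynomial gives s(t) = 2t^4 - 3t³ + 4t - 1.
Then s(12) = 36335.

36335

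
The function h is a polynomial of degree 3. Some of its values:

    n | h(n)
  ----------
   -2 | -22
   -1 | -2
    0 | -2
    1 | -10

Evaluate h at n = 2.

-14

Write h(n) = an³ + bn² + cn + d; the 4 given values yield a linear system in the 4 coefficients.
Solving, h(n) = 2n³ - 4n² - 6n - 2.
Then h(2) = -14.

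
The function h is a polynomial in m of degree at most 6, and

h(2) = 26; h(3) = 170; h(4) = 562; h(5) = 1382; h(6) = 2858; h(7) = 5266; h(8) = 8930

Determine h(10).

21562

First differences: 144, 392, 820, 1476, 2408, 3664. Second differences: 248, 428, 656, 932, 1256. Third differences: 180, 228, 276, 324. Fourth differences: 48, 48, 48.
Level-4 differences are constant, so h has degree 4.
Fitting a degree-4 polynomial gives h(m) = 2m^4 + 2m³ - 4m² - 4m + 2.
Then h(10) = 21562.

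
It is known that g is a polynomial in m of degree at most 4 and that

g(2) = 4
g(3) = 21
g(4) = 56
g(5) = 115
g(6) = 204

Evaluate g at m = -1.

Write g(m) = am^4 + bm³ + cm² + dm + e; the 5 given values yield a linear system in the 5 coefficients.
Solving, the leading coefficient vanishes, and g(m) = m³ - 2m.
Then g(-1) = 1.

1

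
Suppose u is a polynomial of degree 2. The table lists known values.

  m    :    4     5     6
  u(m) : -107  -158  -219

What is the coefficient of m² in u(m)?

Write u(m) = am² + bm + c; the 3 given values yield a linear system in the 3 coefficients.
Solving, u(m) = -5m² - 6m - 3.
The coefficient of m² is -5.

-5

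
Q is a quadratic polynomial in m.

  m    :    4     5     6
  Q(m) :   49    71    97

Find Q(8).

161

Write Q(m) = am² + bm + c; the 3 given values yield a linear system in the 3 coefficients.
Solving, Q(m) = 2m² + 4m + 1.
Then Q(8) = 161.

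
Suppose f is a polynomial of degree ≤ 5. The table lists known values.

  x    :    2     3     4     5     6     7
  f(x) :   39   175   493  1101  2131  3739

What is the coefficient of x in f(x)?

Write f(x) = ax^5 + bx^4 + cx³ + dx² + ex + p; the 6 given values yield a linear system in the 6 coefficients.
Solving, the leading coefficient vanishes, and f(x) = x^4 + 4x³ - 5x + 1.
The coefficient of x is -5.

-5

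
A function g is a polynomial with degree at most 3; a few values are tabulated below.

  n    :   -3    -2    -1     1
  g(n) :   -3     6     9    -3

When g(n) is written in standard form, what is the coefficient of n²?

Write g(n) = an³ + bn² + cn + d; the 4 given values yield a linear system in the 4 coefficients.
Solving, the leading coefficient vanishes, and g(n) = -3n² - 6n + 6.
The coefficient of n² is -3.

-3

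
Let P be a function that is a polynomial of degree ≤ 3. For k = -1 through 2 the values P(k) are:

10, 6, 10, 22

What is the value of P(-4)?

70

First differences: -4, 4, 12. Second differences: 8, 8.
Level-2 differences are constant, so P has degree 2.
Fitting a degree-2 polynomial gives P(k) = 4k² + 6.
Then P(-4) = 70.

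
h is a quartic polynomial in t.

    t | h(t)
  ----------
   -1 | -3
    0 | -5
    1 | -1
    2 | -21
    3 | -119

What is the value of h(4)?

-373

Write h(t) = at^4 + bt³ + ct² + dt + e; the 5 given values yield a linear system in the 5 coefficients.
Solving, h(t) = -t^4 - 3t³ + 4t² + 4t - 5.
Then h(4) = -373.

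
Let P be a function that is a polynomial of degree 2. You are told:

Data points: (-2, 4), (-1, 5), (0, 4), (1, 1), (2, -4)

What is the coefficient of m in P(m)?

-2

First differences: 1, -1, -3, -5. Second differences: -2, -2, -2.
Level-2 differences are constant, so P has degree 2.
Fitting a degree-2 polynomial gives P(m) = -m² - 2m + 4.
The coefficient of m is -2.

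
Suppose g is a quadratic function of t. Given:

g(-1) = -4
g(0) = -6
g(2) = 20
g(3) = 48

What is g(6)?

Write g(t) = at² + bt + c; the 4 given values yield a linear system in the 3 coefficients.
Solving, g(t) = 5t² + 3t - 6.
Then g(6) = 192.

192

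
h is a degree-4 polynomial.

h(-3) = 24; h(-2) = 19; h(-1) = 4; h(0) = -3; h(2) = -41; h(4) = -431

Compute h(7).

Write h(k) = ak^4 + bk³ + ck² + dk + e; the 6 given values yield a linear system in the 5 coefficients.
Solving, h(k) = -k^4 - 3k³ + 2k² - 3k - 3.
Then h(7) = -3356.

-3356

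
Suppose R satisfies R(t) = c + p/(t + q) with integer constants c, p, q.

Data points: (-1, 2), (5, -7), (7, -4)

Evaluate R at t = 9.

-3

(R(t) − c)(t + q) = p for each data point; the three points give a linear system in c and q, then p follows.
Solving: c = -1, q = -3, p = -12, so R(t) = -1 − 12/(t − 3).
Then R(9) = -1 − 12/6 = -3.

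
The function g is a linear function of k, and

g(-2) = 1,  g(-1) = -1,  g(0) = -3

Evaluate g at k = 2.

Write g(k) = ak + b; the 3 given values yield a linear system in the 2 coefficients.
Solving, g(k) = -2k - 3.
Then g(2) = -7.

-7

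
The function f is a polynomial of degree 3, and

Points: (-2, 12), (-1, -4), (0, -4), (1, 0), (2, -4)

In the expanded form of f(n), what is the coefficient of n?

4

First differences: -16, 0, 4, -4. Second differences: 16, 4, -8. Third differences: -12, -12.
Level-3 differences are constant, so f has degree 3.
Fitting a degree-3 polynomial gives f(n) = -2n³ + 2n² + 4n - 4.
The coefficient of n is 4.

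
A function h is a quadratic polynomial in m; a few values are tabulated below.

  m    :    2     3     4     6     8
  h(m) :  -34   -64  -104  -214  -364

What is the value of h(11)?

Write h(m) = am² + bm + c; the 5 given values yield a linear system in the 3 coefficients.
Solving, h(m) = -5m² - 5m - 4.
Then h(11) = -664.

-664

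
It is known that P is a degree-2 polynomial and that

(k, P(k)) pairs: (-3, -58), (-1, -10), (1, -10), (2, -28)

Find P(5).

Write P(k) = ak² + bk + c; the 4 given values yield a linear system in the 3 coefficients.
Solving, P(k) = -6k² - 4.
Then P(5) = -154.

-154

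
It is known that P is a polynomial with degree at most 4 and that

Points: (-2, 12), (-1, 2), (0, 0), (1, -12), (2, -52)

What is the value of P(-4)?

128

Write P(n) = an^4 + bn³ + cn² + dn + e; the 5 given values yield a linear system in the 5 coefficients.
Solving, the leading coefficient vanishes, and P(n) = -3n³ - 5n² - 4n.
Then P(-4) = 128.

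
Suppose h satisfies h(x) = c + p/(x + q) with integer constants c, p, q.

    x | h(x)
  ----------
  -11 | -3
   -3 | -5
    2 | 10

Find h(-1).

-8

(h(x) − c)(x + q) = p for each data point; the three points give a linear system in c and q, then p follows.
Solving: c = -2, q = -1, p = 12, so h(x) = -2 + 12/(x − 1).
Then h(-1) = -2 + 12/(-2) = -8.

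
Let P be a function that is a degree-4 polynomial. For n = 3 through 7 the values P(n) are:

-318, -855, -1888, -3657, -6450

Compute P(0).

-3

Write P(n) = an^4 + bn³ + cn² + dn + e; the 5 given values yield a linear system in the 5 coefficients.
Solving, P(n) = -2n^4 - 4n³ - 6n² + 3n - 3.
Then P(0) = -3.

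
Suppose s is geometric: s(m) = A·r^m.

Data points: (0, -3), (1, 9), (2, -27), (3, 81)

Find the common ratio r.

Consecutive ratio: 9/(-3) = -3, and -27/9 = -3, so r = -3.
Then A·(-3)^0 = -3 gives A = -3, and s(m) = -3·(-3)^m.

-3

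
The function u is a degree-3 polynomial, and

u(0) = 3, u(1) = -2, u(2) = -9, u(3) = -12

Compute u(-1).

0

Write u(n) = an³ + bn² + cn + d; the 4 given values yield a linear system in the 4 coefficients.
Solving, u(n) = n³ - 4n² - 2n + 3.
Then u(-1) = 0.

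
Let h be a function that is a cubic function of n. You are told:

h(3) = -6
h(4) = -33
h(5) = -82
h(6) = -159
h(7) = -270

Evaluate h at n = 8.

Write h(n) = an³ + bn² + cn + d; the 5 given values yield a linear system in the 4 coefficients.
Solving, h(n) = -n³ + n² + 3n + 3.
Then h(8) = -421.

-421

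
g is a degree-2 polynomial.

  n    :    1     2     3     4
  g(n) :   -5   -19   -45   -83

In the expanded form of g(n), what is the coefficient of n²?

-6

First differences: -14, -26, -38. Second differences: -12, -12.
Level-2 differences are constant, so g has degree 2.
Fitting a degree-2 polynomial gives g(n) = -6n² + 4n - 3.
The coefficient of n² is -6.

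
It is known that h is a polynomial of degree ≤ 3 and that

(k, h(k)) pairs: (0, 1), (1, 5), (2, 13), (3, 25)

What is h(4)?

41

First differences: 4, 8, 12. Second differences: 4, 4.
Level-2 differences are constant, so h has degree 2.
Fitting a degree-2 polynomial gives h(k) = 2k² + 2k + 1.
Then h(4) = 41.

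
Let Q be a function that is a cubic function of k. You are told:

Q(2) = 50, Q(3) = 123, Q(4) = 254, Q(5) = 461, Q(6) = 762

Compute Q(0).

Write Q(k) = ak³ + bk² + ck + d; the 5 given values yield a linear system in the 4 coefficients.
Solving, Q(k) = 3k³ + 2k² + 6k + 6.
Then Q(0) = 6.

6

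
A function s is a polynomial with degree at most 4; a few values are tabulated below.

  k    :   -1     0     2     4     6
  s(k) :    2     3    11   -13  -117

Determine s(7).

Write s(k) = ak^4 + bk³ + ck² + dk + e; the 5 given values yield a linear system in the 5 coefficients.
Solving, the leading coefficient vanishes, and s(k) = -k³ + 2k² + 4k + 3.
Then s(7) = -214.

-214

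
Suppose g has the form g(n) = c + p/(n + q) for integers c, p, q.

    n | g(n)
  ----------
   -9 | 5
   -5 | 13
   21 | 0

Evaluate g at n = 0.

-7

(g(n) − c)(n + q) = p for each data point; the three points give a linear system in c and q, then p follows.
Solving: c = 1, q = 3, p = -24, so g(n) = 1 − 24/(n + 3).
Then g(0) = 1 − 24/3 = -7.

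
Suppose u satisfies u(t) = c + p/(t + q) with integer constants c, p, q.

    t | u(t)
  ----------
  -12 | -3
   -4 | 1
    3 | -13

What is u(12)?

(u(t) − c)(t + q) = p for each data point; the three points give a linear system in c and q, then p follows.
Solving: c = -5, q = 0, p = -24, so u(t) = -5 − 24/(t + 0).
Then u(12) = -5 − 24/12 = -7.

-7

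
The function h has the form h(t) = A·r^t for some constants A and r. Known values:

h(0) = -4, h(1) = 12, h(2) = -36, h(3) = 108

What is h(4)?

-324

Consecutive ratio: 12/(-4) = -3, and -36/12 = -3, so r = -3.
Then A·(-3)^0 = -4 gives A = -4, and h(t) = -4·(-3)^t.
h(4) = -4·(-3)^4 = -324.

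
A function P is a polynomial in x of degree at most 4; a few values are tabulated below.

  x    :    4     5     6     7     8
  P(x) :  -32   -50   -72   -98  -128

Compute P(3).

Write P(x) = ax^4 + bx³ + cx² + dx + e; the 5 given values yield a linear system in the 5 coefficients.
Solving, the top 2 coefficients vanish, and P(x) = -2x².
Then P(3) = -18.

-18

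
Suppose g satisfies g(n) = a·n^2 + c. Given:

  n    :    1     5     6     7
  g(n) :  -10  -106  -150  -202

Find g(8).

From g(1) = -10 and g(5) = -106: 1a + c = -10 and 25a + c = -106.
Subtracting: 24a = -96, so a = -4; then c = -10 − (-4)·1 = -6.
So g(n) = -4n² − 6, and g(8) = -262.

-262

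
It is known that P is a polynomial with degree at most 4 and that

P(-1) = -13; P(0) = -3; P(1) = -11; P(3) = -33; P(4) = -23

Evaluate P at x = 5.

Write P(x) = ax^4 + bx³ + cx² + dx + e; the 5 given values yield a linear system in the 5 coefficients.
Solving, the leading coefficient vanishes, and P(x) = 2x³ - 9x² - x - 3.
Then P(5) = 17.

17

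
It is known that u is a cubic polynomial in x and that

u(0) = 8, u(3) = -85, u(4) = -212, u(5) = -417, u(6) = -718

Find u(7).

-1133

Write u(x) = ax³ + bx² + cx + d; the 5 given values yield a linear system in the 4 coefficients.
Solving, u(x) = -3x³ - 3x² + 5x + 8.
Then u(7) = -1133.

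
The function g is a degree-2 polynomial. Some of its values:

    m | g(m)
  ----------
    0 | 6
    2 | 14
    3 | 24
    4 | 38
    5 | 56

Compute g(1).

Write g(m) = am² + bm + c; the 5 given values yield a linear system in the 3 coefficients.
Solving, g(m) = 2m² + 6.
Then g(1) = 8.

8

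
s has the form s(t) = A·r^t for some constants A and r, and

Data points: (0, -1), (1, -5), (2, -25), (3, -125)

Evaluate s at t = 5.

-3125

Consecutive ratio: -5/(-1) = 5, and -25/(-5) = 5, so r = 5.
Then A·5^0 = -1 gives A = -1, and s(t) = -1·5^t.
s(5) = -1·5^5 = -3125.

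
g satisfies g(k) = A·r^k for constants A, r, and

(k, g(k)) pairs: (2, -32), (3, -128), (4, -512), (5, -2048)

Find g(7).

-32768

Consecutive ratio: -128/(-32) = 4, and -512/(-128) = 4, so r = 4.
Then A·4^2 = -32 gives A = -2, and g(k) = -2·4^k.
g(7) = -2·4^7 = -32768.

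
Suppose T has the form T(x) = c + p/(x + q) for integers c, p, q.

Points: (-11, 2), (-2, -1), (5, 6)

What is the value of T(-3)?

(T(x) − c)(x + q) = p for each data point; the three points give a linear system in c and q, then p follows.
Solving: c = 3, q = -1, p = 12, so T(x) = 3 + 12/(x − 1).
Then T(-3) = 3 + 12/(-4) = 0.

0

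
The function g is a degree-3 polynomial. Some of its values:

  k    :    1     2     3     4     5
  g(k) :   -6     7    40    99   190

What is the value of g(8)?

Write g(k) = ak³ + bk² + ck + d; the 5 given values yield a linear system in the 4 coefficients.
Solving, g(k) = k³ + 4k² - 6k - 5.
Then g(8) = 715.

715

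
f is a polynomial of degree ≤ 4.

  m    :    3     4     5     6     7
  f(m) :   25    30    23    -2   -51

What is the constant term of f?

-2

Write f(m) = am^4 + bm³ + cm² + dm + e; the 5 given values yield a linear system in the 5 coefficients.
Solving, the leading coefficient vanishes, and f(m) = -m³ + 6m² - 2.
The constant term is f(0) = -2.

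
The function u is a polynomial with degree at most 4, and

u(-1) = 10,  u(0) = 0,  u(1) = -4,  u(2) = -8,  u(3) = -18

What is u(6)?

-144

Write u(m) = am^4 + bm³ + cm² + dm + e; the 5 given values yield a linear system in the 5 coefficients.
Solving, the leading coefficient vanishes, and u(m) = -m³ + 3m² - 6m.
Then u(6) = -144.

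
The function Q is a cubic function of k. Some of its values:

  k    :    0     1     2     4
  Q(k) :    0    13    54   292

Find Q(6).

Write Q(k) = ak³ + bk² + ck + d; the 4 given values yield a linear system in the 4 coefficients.
Solving, Q(k) = 3k³ + 5k² + 5k.
Then Q(6) = 858.

858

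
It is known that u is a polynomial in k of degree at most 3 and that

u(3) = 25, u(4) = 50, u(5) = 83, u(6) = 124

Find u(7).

First differences: 25, 33, 41. Second differences: 8, 8.
Level-2 differences are constant, so u has degree 2.
Fitting a degree-2 polynomial gives u(k) = 4k² - 3k - 2.
Then u(7) = 173.

173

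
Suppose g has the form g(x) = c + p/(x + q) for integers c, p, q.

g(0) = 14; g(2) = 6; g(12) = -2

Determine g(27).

-4

(g(x) − c)(x + q) = p for each data point; the three points give a linear system in c and q, then p follows.
Solving: c = -6, q = 3, p = 60, so g(x) = -6 + 60/(x + 3).
Then g(27) = -6 + 60/30 = -4.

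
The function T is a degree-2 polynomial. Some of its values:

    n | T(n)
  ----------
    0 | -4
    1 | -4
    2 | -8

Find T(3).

-16

Write T(n) = an² + bn + c; the 3 given values yield a linear system in the 3 coefficients.
Solving, T(n) = -2n² + 2n - 4.
Then T(3) = -16.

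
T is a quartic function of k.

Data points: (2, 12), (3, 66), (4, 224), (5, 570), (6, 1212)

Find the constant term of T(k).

0

Write T(k) = ak^4 + bk³ + ck² + dk + e; the 5 given values yield a linear system in the 5 coefficients.
Solving, T(k) = k^4 - 3k² + 4k.
The constant term is T(0) = 0.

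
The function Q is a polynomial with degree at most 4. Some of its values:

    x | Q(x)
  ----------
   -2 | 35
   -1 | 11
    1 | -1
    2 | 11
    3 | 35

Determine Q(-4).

119

Write Q(x) = ax^4 + bx³ + cx² + dx + e; the 5 given values yield a linear system in the 5 coefficients.
Solving, the top 2 coefficients vanish, and Q(x) = 6x² - 6x - 1.
Then Q(-4) = 119.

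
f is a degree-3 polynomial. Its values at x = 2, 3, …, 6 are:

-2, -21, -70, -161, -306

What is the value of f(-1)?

First differences: -19, -49, -91, -145. Second differences: -30, -42, -54. Third differences: -12, -12.
Level-3 differences are constant, so f has degree 3.
Fitting a degree-3 polynomial gives f(x) = -2x³ + 3x² + 4x - 6.
Then f(-1) = -5.

-5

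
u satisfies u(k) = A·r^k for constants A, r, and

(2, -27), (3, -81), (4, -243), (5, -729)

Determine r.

3

Consecutive ratio: -81/(-27) = 3, and -243/(-81) = 3, so r = 3.
Then A·3^2 = -27 gives A = -3, and u(k) = -3·3^k.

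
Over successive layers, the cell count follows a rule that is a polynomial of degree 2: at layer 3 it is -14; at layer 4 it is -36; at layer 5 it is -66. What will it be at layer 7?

-150

Write the value at x as f(x).
Write f(x) = ax² + bx + c; the 3 given values yield a linear system in the 3 coefficients.
Solving, f(x) = -4x² + 6x + 4.
Then f(7) = -150.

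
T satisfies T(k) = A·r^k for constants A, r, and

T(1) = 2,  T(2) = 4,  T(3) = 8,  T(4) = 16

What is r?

Consecutive ratio: 4/2 = 2, and 8/4 = 2, so r = 2.
Then A·2^1 = 2 gives A = 1, and T(k) = 1·2^k.

2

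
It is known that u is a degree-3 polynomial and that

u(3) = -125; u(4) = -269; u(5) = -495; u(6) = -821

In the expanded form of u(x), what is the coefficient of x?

Write u(x) = ax³ + bx² + cx + d; the 4 given values yield a linear system in the 4 coefficients.
Solving, u(x) = -3x³ - 5x² + 2x - 5.
The coefficient of x is 2.

2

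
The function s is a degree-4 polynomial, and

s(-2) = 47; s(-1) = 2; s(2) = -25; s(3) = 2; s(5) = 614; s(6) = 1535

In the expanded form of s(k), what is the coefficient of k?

-2

Write s(k) = ak^4 + bk³ + ck² + dk + e; the 6 given values yield a linear system in the 5 coefficients.
Solving, s(k) = 2k^4 - 4k³ - 5k² - 2k - 1.
The coefficient of k is -2.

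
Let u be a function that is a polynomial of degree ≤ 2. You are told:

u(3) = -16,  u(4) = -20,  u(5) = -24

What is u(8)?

Write u(t) = at² + bt + c; the 3 given values yield a linear system in the 3 coefficients.
Solving, the leading coefficient vanishes, and u(t) = -4t - 4.
Then u(8) = -36.

-36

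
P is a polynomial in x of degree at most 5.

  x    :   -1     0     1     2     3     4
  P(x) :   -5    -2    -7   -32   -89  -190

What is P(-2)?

First differences: 3, -5, -25, -57, -101. Second differences: -8, -20, -32, -44. Third differences: -12, -12, -12.
Level-3 differences are constant, so P has degree 3.
Fitting a degree-3 polynomial gives P(x) = -2x³ - 4x² + x - 2.
Then P(-2) = -4.

-4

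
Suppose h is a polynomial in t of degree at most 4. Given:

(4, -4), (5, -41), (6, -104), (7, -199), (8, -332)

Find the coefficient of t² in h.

First differences: -37, -63, -95, -133. Second differences: -26, -32, -38. Third differences: -6, -6.
Level-3 differences are constant, so h has degree 3.
Fitting a degree-3 polynomial gives h(t) = -t³ + 2t² + 6t + 4.
The coefficient of t² is 2.

2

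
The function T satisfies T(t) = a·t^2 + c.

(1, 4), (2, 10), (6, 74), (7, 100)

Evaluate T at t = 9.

From T(1) = 4 and T(2) = 10: 1a + c = 4 and 4a + c = 10.
Subtracting: 3a = 6, so a = 2; then c = 4 − 2·1 = 2.
So T(t) = 2t² + 2, and T(9) = 164.

164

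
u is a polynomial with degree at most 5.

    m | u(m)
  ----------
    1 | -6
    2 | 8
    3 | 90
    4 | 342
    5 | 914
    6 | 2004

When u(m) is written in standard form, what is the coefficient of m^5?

0

First differences: 14, 82, 252, 572, 1090. Second differences: 68, 170, 320, 518. Third differences: 102, 150, 198. Fourth differences: 48, 48.
Level-4 differences are constant, so u has degree 4.
Fitting a degree-4 polynomial gives u(m) = 2m^4 - 3m³ + 2m² - m - 6.
The coefficient of m^5 is 0.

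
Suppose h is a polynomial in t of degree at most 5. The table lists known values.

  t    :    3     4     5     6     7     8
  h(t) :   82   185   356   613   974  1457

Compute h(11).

First differences: 103, 171, 257, 361, 483. Second differences: 68, 86, 104, 122. Third differences: 18, 18, 18.
Level-3 differences are constant, so h has degree 3.
Fitting a degree-3 polynomial gives h(t) = 3t³ - 2t² + 6t + 1.
Then h(11) = 3818.

3818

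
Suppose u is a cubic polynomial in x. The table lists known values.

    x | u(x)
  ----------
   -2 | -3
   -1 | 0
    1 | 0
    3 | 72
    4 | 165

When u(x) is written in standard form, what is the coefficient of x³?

Write u(x) = ax³ + bx² + cx + d; the 5 given values yield a linear system in the 4 coefficients.
Solving, u(x) = 2x³ + 3x² - 2x - 3.
The coefficient of x³ is 2.

2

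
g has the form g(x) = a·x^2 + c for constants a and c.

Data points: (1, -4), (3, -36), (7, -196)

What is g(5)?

-100

From g(1) = -4 and g(3) = -36: 1a + c = -4 and 9a + c = -36.
Subtracting: 8a = -32, so a = -4; then c = -4 − (-4)·1 = 0.
So g(x) = -4x² + 0, and g(5) = -100.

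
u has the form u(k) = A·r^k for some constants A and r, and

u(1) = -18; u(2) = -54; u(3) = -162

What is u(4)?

-486

Consecutive ratio: -54/(-18) = 3, and -162/(-54) = 3, so r = 3.
Then A·3^1 = -18 gives A = -6, and u(k) = -6·3^k.
u(4) = -6·3^4 = -486.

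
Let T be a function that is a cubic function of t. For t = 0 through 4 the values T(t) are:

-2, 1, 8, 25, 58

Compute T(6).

196

First differences: 3, 7, 17, 33. Second differences: 4, 10, 16. Third differences: 6, 6.
Level-3 differences are constant, so T has degree 3.
Fitting a degree-3 polynomial gives T(t) = t³ - t² + 3t - 2.
Then T(6) = 196.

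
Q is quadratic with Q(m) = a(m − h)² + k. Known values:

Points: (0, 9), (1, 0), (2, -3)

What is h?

2

First differences -9, -3; second difference 6 = 2a, so a = 3.
Expanding, the m-coefficient is −2ah = -6h; matching it to the data gives h = 2, and then k = -3.
So Q(m) = 3(m − 2)² − 3.
Hence h = 2.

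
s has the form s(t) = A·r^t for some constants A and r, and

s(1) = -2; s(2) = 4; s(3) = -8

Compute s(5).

-32

Consecutive ratio: 4/(-2) = -2, and -8/4 = -2, so r = -2.
Then A·(-2)^1 = -2 gives A = 1, and s(t) = 1·(-2)^t.
s(5) = 1·(-2)^5 = -32.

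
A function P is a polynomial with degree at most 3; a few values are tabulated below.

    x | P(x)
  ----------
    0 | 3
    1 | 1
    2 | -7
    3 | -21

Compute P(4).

-41

Write P(x) = ax³ + bx² + cx + d; the 4 given values yield a linear system in the 4 coefficients.
Solving, the leading coefficient vanishes, and P(x) = -3x² + x + 3.
Then P(4) = -41.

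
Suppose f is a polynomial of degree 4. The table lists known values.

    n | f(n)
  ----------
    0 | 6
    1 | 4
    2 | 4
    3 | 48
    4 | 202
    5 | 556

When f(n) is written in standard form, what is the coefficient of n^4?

1

First differences: -2, 0, 44, 154, 354. Second differences: 2, 44, 110, 200. Third differences: 42, 66, 90. Fourth differences: 24, 24.
Level-4 differences are constant, so f has degree 4.
Fitting a degree-4 polynomial gives f(n) = n^4 + n³ - 9n² + 5n + 6.
The coefficient of n^4 is 1.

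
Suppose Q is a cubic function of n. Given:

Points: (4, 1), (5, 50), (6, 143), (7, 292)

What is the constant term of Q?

5

Write Q(n) = an³ + bn² + cn + d; the 4 given values yield a linear system in the 4 coefficients.
Solving, Q(n) = 2n³ - 8n² - n + 5.
The constant term is Q(0) = 5.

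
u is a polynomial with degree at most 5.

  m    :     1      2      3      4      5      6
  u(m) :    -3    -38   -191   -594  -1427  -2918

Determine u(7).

-5343

First differences: -35, -153, -403, -833, -1491. Second differences: -118, -250, -430, -658. Third differences: -132, -180, -228. Fourth differences: -48, -48.
Level-4 differences are constant, so u has degree 4.
Fitting a degree-4 polynomial gives u(m) = -2m^4 - 2m³ + 3m² - 2.
Then u(7) = -5343.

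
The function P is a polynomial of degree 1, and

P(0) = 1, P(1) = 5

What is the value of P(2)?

Write P(x) = ax + b; the 2 given values yield a linear system in the 2 coefficients.
Solving, P(x) = 4x + 1.
Then P(2) = 9.

9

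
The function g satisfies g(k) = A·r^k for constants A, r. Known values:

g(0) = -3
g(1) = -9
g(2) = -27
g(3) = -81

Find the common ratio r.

3

Consecutive ratio: -9/(-3) = 3, and -27/(-9) = 3, so r = 3.
Then A·3^0 = -3 gives A = -3, and g(k) = -3·3^k.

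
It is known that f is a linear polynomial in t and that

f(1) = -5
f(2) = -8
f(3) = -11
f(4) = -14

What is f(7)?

First differences: -3, -3, -3.
Level-1 differences are constant, so f has degree 1.
Fitting a degree-1 polynomial gives f(t) = -3t - 2.
Then f(7) = -23.

-23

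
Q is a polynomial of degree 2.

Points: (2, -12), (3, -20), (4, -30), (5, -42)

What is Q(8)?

First differences: -8, -10, -12. Second differences: -2, -2.
Level-2 differences are constant, so Q has degree 2.
Fitting a degree-2 polynomial gives Q(k) = -k² - 3k - 2.
Then Q(8) = -90.

-90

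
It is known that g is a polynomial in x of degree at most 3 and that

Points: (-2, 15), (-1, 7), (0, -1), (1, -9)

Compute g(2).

-17

First differences: -8, -8, -8.
Level-1 differences are constant, so g has degree 1.
Fitting a degree-1 polynomial gives g(x) = -8x - 1.
Then g(2) = -17.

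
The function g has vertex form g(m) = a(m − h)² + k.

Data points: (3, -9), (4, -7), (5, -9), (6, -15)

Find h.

4

First differences 2, -2, -6; second difference -4 = 2a, so a = -2.
Expanding, the m-coefficient is −2ah = 4h; matching it to the data gives h = 4, and then k = -7.
So g(m) = -2(m − 4)² − 7.
Hence h = 4.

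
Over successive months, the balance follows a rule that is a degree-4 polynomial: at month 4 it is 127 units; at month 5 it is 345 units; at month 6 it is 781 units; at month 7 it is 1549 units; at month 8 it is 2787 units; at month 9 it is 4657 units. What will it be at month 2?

Write the value at n as h(n).
Write h(n) = an^4 + bn³ + cn² + dn + e; the 6 given values yield a linear system in the 5 coefficients.
Solving, h(n) = n^4 - 3n³ + 3n² + 5n - 5.
Then h(2) = 9.

9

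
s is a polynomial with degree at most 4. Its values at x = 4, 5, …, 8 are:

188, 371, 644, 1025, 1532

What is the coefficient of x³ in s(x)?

First differences: 183, 273, 381, 507. Second differences: 90, 108, 126. Third differences: 18, 18.
Level-3 differences are constant, so s has degree 3.
Fitting a degree-3 polynomial gives s(x) = 3x³ - 4.
The coefficient of x³ is 3.

3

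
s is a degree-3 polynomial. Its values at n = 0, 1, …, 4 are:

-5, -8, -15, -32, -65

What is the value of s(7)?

-320

Write s(n) = an³ + bn² + cn + d; the 5 given values yield a linear system in the 4 coefficients.
Solving, s(n) = -n³ + n² - 3n - 5.
Then s(7) = -320.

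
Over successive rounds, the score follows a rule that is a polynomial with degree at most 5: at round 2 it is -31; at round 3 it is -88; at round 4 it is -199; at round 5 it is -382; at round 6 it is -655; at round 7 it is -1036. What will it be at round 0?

-7

Write the value at t as P(t).
First differences: -57, -111, -183, -273, -381. Second differences: -54, -72, -90, -108. Third differences: -18, -18, -18.
Level-3 differences are constant, so P has degree 3.
Fitting a degree-3 polynomial gives P(t) = -3t³ - 7.
Then P(0) = -7.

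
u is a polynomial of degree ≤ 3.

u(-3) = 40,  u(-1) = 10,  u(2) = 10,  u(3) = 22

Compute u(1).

Write u(n) = an³ + bn² + cn + d; the 4 given values yield a linear system in the 4 coefficients.
Solving, the leading coefficient vanishes, and u(n) = 3n² - 3n + 4.
Then u(1) = 4.

4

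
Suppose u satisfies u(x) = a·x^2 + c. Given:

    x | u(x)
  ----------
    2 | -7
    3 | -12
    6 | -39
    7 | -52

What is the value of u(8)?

From u(2) = -7 and u(3) = -12: 4a + c = -7 and 9a + c = -12.
Subtracting: 5a = -5, so a = -1; then c = -7 − (-1)·4 = -3.
So u(x) = -1x² − 3, and u(8) = -67.

-67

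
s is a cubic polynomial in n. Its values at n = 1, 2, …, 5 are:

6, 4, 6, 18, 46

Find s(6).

96

First differences: -2, 2, 12, 28. Second differences: 4, 10, 16. Third differences: 6, 6.
Level-3 differences are constant, so s has degree 3.
Extending the table by one column gives the next first difference 50, so s(6) = 46 + 50 = 96.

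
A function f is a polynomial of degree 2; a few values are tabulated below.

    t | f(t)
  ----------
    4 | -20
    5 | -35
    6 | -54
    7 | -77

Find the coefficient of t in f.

3

Write f(t) = at² + bt + c; the 4 given values yield a linear system in the 3 coefficients.
Solving, f(t) = -2t² + 3t.
The coefficient of t is 3.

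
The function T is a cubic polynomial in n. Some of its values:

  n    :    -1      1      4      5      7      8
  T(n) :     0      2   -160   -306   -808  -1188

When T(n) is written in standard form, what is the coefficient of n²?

-3

Write T(n) = an³ + bn² + cn + d; the 6 given values yield a linear system in the 4 coefficients.
Solving, T(n) = -2n³ - 3n² + 3n + 4.
The coefficient of n² is -3.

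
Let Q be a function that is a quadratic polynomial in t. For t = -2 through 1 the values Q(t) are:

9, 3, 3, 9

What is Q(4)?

Write Q(t) = at² + bt + c; the 4 given values yield a linear system in the 3 coefficients.
Solving, Q(t) = 3t² + 3t + 3.
Then Q(4) = 63.

63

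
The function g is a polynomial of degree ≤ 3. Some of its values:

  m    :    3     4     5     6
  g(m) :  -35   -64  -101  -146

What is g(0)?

First differences: -29, -37, -45. Second differences: -8, -8.
Level-2 differences are constant, so g has degree 2.
Fitting a degree-2 polynomial gives g(m) = -4m² - m + 4.
The constant term is g(0) = 4.

4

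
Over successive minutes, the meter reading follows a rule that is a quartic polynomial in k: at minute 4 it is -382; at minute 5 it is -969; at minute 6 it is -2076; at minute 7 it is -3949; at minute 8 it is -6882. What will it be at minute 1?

Write the value at k as Q(k).
Write Q(k) = ak^4 + bk³ + ck² + dk + e; the 5 given values yield a linear system in the 5 coefficients.
Solving, Q(k) = -2k^4 + 3k³ - 3k² - 5k + 6.
Then Q(1) = -1.

-1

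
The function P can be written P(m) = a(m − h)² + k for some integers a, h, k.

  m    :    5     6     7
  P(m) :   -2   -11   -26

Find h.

4

First differences -9, -15; second difference -6 = 2a, so a = -3.
Expanding, the m-coefficient is −2ah = 6h; matching it to the data gives h = 4, and then k = 1.
So P(m) = -3(m − 4)² + 1.
Hence h = 4.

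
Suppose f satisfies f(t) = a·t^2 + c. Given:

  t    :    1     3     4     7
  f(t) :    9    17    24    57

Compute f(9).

89

From f(1) = 9 and f(3) = 17: 1a + c = 9 and 9a + c = 17.
Subtracting: 8a = 8, so a = 1; then c = 9 − 1·1 = 8.
So f(t) = 1t² + 8, and f(9) = 89.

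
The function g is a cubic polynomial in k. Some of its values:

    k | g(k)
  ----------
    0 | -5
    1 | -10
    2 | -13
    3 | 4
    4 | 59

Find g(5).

First differences: -5, -3, 17, 55. Second differences: 2, 20, 38. Third differences: 18, 18.
Level-3 differences are constant, so g has degree 3.
Fitting a degree-3 polynomial gives g(k) = 3k³ - 8k² - 5.
Then g(5) = 170.

170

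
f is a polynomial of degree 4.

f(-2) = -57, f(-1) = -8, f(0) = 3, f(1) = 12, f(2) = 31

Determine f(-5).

-1152

Write f(x) = ax^4 + bx³ + cx² + dx + e; the 5 given values yield a linear system in the 5 coefficients.
Solving, f(x) = -x^4 + 4x³ + 6x + 3.
Then f(-5) = -1152.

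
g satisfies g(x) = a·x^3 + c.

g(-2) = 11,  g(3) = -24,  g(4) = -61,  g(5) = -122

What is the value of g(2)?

From g(-2) = 11 and g(3) = -24: -8a + c = 11 and 27a + c = -24.
Subtracting: 35a = -35, so a = -1; then c = 11 − (-1)·(-8) = 3.
So g(x) = -1x³ + 3, and g(2) = -5.

-5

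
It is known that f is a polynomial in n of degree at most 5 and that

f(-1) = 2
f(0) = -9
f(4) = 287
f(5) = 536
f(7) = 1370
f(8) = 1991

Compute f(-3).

0

Write f(n) = an^5 + bn^4 + cn³ + dn² + en + p; the 6 given values yield a linear system in the 6 coefficients.
Solving, the top 2 coefficients vanish, and f(n) = 3n³ + 8n² - 6n - 9.
Then f(-3) = 0.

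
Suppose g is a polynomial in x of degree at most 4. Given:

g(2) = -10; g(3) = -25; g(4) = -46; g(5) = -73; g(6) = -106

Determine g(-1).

-1

Write g(x) = ax^4 + bx³ + cx² + dx + e; the 5 given values yield a linear system in the 5 coefficients.
Solving, the top 2 coefficients vanish, and g(x) = -3x² + 2.
Then g(-1) = -1.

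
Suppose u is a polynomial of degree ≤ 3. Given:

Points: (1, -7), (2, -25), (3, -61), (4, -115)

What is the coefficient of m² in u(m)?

-9

First differences: -18, -36, -54. Second differences: -18, -18.
Level-2 differences are constant, so u has degree 2.
Fitting a degree-2 polynomial gives u(m) = -9m² + 9m - 7.
The coefficient of m² is -9.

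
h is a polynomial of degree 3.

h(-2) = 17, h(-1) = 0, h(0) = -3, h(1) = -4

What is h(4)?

-115

Write h(t) = at³ + bt² + ct + d; the 4 given values yield a linear system in the 4 coefficients.
Solving, h(t) = -2t³ + t² - 3.
Then h(4) = -115.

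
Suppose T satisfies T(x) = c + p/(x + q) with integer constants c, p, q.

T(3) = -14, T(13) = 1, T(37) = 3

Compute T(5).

(T(x) − c)(x + q) = p for each data point; the three points give a linear system in c and q, then p follows.
Solving: c = 4, q = -1, p = -36, so T(x) = 4 − 36/(x − 1).
Then T(5) = 4 − 36/4 = -5.

-5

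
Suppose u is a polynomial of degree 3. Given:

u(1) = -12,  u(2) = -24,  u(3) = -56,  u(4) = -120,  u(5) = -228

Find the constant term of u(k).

First differences: -12, -32, -64, -108. Second differences: -20, -32, -44. Third differences: -12, -12.
Level-3 differences are constant, so u has degree 3.
Fitting a degree-3 polynomial gives u(k) = -2k³ + 2k² - 4k - 8.
The constant term is u(0) = -8.

-8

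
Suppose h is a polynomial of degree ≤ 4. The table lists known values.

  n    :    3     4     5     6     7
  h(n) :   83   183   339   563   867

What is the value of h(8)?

1263

First differences: 100, 156, 224, 304. Second differences: 56, 68, 80. Third differences: 12, 12.
Level-3 differences are constant, so h has degree 3.
Fitting a degree-3 polynomial gives h(n) = 2n³ + 4n² - 2n - 1.
Then h(8) = 1263.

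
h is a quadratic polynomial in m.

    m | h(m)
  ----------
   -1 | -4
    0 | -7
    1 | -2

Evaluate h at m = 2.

Write h(m) = am² + bm + c; the 3 given values yield a linear system in the 3 coefficients.
Solving, h(m) = 4m² + m - 7.
Then h(2) = 11.

11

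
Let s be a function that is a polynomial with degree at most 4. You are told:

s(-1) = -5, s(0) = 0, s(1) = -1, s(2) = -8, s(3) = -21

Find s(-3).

-33

First differences: 5, -1, -7, -13. Second differences: -6, -6, -6.
Level-2 differences are constant, so s has degree 2.
Fitting a degree-2 polynomial gives s(t) = -3t² + 2t.
Then s(-3) = -33.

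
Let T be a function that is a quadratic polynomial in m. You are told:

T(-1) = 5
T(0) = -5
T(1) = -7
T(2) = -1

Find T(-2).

23

Write T(m) = am² + bm + c; the 4 given values yield a linear system in the 3 coefficients.
Solving, T(m) = 4m² - 6m - 5.
Then T(-2) = 23.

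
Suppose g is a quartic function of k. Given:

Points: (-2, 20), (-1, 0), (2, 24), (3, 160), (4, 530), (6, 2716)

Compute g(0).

-2

Write g(k) = ak^4 + bk³ + ck² + dk + e; the 6 given values yield a linear system in the 5 coefficients.
Solving, g(k) = 2k^4 + k³ - 2k² - 3k - 2.
Then g(0) = -2.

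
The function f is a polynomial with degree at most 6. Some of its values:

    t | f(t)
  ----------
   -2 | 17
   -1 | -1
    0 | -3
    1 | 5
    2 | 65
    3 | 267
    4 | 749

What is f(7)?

First differences: -18, -2, 8, 60, 202, 482. Second differences: 16, 10, 52, 142, 280. Third differences: -6, 42, 90, 138. Fourth differences: 48, 48, 48.
Level-4 differences are constant, so f has degree 4.
Fitting a degree-4 polynomial gives f(t) = 2t^4 + 3t³ + 3t² - 3.
Then f(7) = 5975.

5975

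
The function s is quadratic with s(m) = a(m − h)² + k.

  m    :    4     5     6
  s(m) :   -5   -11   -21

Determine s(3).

-3

First differences -6, -10; second difference -4 = 2a, so a = -2.
Expanding, the m-coefficient is −2ah = 4h; matching it to the data gives h = 3, and then k = -3.
So s(m) = -2(m − 3)² − 3.
s(3) = -2·0² − 3 = -3.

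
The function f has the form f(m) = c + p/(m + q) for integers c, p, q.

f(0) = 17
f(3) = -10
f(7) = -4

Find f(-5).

(f(m) − c)(m + q) = p for each data point; the three points give a linear system in c and q, then p follows.
Solving: c = -1, q = -1, p = -18, so f(m) = -1 − 18/(m − 1).
Then f(-5) = -1 − 18/(-6) = 2.

2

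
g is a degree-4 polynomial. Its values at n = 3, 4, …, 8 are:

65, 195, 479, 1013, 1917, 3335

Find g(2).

First differences: 130, 284, 534, 904, 1418. Second differences: 154, 250, 370, 514. Third differences: 96, 120, 144. Fourth differences: 24, 24.
Level-4 differences are constant, so g has degree 4.
Fitting a degree-4 polynomial gives g(n) = n^4 - 2n³ + 4n² + n - 1.
Then g(2) = 17.

17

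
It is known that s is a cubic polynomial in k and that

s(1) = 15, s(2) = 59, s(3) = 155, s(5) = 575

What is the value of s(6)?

Write s(k) = ak³ + bk² + ck + d; the 4 given values yield a linear system in the 4 coefficients.
Solving, s(k) = 3k³ + 8k² - k + 5.
Then s(6) = 935.

935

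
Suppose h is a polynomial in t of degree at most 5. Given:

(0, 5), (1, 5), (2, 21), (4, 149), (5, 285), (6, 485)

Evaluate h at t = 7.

761

Write h(t) = at^5 + bt^4 + ct³ + dt² + et + p; the 6 given values yield a linear system in the 6 coefficients.
Solving, the top 2 coefficients vanish, and h(t) = 2t³ + 2t² - 4t + 5.
Then h(7) = 761.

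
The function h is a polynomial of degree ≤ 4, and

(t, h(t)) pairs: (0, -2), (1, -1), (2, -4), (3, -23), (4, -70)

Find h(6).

-296

First differences: 1, -3, -19, -47. Second differences: -4, -16, -28. Third differences: -12, -12.
Level-3 differences are constant, so h has degree 3.
Fitting a degree-3 polynomial gives h(t) = -2t³ + 4t² - t - 2.
Then h(6) = -296.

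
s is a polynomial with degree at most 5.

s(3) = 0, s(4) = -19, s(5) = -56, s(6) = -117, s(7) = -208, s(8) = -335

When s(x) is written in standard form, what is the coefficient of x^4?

0

First differences: -19, -37, -61, -91, -127. Second differences: -18, -24, -30, -36. Third differences: -6, -6, -6.
Level-3 differences are constant, so s has degree 3.
Fitting a degree-3 polynomial gives s(x) = -x³ + 3x² - 3x + 9.
The coefficient of x^4 is 0.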